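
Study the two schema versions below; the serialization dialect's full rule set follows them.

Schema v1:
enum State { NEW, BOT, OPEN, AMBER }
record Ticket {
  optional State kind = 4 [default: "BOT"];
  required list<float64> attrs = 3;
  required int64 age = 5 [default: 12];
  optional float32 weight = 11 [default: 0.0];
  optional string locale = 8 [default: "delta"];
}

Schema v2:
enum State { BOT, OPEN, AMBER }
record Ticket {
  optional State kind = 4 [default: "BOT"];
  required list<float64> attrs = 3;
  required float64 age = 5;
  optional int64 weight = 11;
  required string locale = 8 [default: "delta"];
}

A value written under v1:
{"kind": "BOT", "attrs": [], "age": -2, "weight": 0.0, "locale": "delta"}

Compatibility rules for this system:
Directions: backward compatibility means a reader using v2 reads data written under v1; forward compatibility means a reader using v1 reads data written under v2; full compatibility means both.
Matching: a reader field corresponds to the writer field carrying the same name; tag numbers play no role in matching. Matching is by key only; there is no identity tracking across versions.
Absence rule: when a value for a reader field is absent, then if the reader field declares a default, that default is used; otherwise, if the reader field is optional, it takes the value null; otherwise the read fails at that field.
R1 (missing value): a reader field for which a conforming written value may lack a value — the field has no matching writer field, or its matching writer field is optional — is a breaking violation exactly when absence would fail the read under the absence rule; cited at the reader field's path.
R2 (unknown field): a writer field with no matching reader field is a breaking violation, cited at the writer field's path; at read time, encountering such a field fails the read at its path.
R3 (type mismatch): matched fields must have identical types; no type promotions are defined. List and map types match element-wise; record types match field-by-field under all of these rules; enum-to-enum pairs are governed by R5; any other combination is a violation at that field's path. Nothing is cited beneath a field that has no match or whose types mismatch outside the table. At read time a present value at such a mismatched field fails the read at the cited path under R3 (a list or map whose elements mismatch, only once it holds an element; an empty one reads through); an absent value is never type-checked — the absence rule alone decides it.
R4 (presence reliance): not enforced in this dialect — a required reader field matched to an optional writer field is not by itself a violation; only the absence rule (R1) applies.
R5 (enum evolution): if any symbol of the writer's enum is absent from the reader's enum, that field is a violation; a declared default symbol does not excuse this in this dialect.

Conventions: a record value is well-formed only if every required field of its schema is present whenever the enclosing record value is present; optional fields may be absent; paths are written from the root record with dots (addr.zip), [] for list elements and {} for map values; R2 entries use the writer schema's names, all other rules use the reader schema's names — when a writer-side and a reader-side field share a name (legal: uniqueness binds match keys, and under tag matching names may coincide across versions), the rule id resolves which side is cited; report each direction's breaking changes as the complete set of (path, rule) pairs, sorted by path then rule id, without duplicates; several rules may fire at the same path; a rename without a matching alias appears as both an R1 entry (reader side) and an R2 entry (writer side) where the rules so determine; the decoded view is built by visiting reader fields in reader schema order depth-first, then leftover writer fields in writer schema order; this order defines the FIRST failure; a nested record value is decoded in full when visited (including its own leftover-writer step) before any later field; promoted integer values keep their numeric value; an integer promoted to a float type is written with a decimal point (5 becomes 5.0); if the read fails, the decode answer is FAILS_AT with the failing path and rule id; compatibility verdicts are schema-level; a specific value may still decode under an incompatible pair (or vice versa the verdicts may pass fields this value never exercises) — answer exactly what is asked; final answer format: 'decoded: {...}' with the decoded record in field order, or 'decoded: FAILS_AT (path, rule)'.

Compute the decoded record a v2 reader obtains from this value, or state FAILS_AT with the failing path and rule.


decoded: FAILS_AT (age, R3)

each type pair in Ticket: writer, then reader
decode (reader v2):
  kind := "BOT"
  attrs := []
  read fails at age under R3
  => FAILS_AT (age, R3)
checking off the Ticket differences that do not matter here:
  enum State (field kind in record Ticket): symbol NEW removed -> a verdict-level change on Ticket — the shown value reads the same
  field weight in record Ticket: type float32 changed to int64 (its default is dropped) -> a verdict-level change on Ticket — the shown value reads the same
  field locale in record Ticket: optional changed to required -> triggers nothing under the printed rules; the Ticket answer is the same either way


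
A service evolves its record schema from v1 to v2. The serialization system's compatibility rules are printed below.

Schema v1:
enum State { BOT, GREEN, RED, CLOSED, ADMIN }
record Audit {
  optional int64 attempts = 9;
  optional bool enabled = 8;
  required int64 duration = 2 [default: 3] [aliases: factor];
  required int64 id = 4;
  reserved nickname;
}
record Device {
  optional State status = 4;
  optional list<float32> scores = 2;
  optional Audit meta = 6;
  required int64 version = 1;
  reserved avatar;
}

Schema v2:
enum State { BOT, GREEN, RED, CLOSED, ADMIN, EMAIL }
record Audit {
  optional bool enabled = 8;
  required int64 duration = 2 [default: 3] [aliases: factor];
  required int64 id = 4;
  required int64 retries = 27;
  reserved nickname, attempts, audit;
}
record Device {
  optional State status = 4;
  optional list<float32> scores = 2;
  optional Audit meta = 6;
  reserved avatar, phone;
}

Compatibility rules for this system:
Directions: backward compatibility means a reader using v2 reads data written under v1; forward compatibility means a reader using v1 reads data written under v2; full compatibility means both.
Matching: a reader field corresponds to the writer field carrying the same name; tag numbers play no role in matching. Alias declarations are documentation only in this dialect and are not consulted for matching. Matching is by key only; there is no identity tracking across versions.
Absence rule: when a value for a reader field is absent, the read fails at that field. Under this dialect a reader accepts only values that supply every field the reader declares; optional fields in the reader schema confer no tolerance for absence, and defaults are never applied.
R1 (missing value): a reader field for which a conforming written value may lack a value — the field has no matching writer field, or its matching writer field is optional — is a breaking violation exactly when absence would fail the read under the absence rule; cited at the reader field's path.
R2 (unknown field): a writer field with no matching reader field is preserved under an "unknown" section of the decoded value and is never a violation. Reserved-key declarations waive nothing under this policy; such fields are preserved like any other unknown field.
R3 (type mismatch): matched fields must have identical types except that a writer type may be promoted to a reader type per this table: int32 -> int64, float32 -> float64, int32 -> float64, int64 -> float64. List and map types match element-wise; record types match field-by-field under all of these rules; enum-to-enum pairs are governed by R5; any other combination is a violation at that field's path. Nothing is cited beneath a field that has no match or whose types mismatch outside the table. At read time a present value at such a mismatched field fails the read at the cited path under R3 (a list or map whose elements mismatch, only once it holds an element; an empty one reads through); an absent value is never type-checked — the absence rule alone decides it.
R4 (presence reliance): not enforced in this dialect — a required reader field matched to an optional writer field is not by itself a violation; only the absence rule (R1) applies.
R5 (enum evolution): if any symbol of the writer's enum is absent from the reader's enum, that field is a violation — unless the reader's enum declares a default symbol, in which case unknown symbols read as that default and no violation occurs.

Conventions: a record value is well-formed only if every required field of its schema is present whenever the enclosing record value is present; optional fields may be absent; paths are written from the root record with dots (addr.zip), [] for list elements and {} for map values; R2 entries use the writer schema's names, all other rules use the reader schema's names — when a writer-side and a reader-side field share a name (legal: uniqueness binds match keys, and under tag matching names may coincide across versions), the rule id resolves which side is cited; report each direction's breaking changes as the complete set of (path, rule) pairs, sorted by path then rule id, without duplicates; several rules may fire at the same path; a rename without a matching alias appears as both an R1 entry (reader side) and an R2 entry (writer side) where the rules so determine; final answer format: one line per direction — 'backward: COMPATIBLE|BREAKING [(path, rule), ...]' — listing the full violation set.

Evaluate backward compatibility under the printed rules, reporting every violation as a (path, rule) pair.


arrows below run writer -> reader for Device
backward for Device (reader v2, writer v1):
  status: paired with writer status (State -> State; writer optional)
  scores: paired with writer scores (list<float32> -> list<float32>; writer optional)
  meta: paired with writer meta (Audit -> Audit; writer optional)
  writer version: unknown to reader
  meta.enabled: paired with writer meta.enabled (bool -> bool; writer optional)
  meta.duration: paired with writer meta.duration (int64 -> int64; writer required)
  meta.id: paired with writer meta.id (int64 -> int64; writer required)
  meta.retries: no writer match
  writer meta.attempts: unknown to reader
  violation R1 at meta
  violation R1 at meta.enabled
  violation R1 at meta.retries
  violation R1 at scores
  violation R1 at status
  backward on Device therefore BREAKING (5)
the rest of the Device diff is inert for this question:
  removed field version from record Device -> affects forward compatibility only, which is not asked
  enum State (field status in record Device): symbol EMAIL added -> affects forward compatibility only, which is not asked

backward: BREAKING [(meta, R1), (meta.enabled, R1), (meta.retries, R1), (scores, R1), (status, R1)]


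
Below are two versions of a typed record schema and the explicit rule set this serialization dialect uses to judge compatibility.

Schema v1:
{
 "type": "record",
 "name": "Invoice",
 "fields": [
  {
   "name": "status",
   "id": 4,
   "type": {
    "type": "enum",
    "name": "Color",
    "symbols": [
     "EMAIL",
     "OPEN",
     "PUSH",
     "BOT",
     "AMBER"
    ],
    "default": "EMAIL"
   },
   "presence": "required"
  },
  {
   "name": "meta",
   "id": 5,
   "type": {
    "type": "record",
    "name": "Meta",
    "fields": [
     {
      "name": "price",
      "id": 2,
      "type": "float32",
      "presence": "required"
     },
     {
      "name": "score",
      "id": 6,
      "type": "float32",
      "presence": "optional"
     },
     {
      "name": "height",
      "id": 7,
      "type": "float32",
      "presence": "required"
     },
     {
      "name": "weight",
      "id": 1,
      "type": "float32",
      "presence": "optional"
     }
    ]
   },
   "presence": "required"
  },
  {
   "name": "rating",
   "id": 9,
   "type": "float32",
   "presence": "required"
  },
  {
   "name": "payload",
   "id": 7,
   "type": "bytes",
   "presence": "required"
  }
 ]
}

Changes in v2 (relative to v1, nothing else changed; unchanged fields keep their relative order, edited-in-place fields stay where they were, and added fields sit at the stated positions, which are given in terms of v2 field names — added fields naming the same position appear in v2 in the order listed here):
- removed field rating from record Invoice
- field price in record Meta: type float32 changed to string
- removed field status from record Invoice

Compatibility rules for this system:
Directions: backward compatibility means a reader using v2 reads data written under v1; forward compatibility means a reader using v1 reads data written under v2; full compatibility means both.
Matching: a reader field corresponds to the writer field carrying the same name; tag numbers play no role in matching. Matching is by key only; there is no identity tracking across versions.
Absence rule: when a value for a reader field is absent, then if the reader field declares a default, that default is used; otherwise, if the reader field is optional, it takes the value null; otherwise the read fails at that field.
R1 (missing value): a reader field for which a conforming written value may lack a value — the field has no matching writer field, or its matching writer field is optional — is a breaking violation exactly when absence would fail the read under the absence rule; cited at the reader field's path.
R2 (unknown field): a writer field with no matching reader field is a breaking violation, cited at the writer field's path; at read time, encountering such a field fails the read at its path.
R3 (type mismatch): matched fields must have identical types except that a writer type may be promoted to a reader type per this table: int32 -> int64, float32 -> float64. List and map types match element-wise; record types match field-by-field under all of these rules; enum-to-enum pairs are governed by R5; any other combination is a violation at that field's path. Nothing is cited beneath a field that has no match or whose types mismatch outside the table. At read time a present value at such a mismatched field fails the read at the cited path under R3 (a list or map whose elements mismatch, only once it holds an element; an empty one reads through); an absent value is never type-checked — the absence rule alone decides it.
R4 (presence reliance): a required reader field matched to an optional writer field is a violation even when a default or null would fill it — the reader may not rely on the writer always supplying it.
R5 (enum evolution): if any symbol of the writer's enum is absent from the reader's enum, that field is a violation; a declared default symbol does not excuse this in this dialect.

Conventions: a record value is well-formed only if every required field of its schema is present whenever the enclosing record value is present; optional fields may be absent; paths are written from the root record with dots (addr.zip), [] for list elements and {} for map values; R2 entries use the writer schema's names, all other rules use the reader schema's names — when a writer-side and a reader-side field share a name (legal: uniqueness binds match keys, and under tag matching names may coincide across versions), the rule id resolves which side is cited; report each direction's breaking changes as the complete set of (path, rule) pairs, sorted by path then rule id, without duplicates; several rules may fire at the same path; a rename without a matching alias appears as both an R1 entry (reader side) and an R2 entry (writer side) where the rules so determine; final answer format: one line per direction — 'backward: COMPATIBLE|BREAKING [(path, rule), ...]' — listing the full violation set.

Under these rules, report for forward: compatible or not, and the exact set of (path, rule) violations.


arrows below run writer -> reader for Invoice
forward on Invoice — v1 reading data written by v2:
  status: no writer match
  meta: paired with writer meta (Meta -> Meta; writer required)
  rating: no writer match
  payload: paired with writer payload (bytes -> bytes; writer required)
  meta.price: paired with writer meta.price (string -> float32; writer required)
  meta.score: paired with writer meta.score (float32 -> float32; writer optional)
  meta.height: paired with writer meta.height (float32 -> float32; writer required)
  meta.weight: paired with writer meta.weight (float32 -> float32; writer optional)
  rule R3 violated at meta.price
  rule R1 violated at rating
  rule R1 violated at status
  => forward verdict for Invoice: BREAKING, 3 violation(s)

forward: BREAKING [(meta.price, R3), (rating, R1), (status, R1)]


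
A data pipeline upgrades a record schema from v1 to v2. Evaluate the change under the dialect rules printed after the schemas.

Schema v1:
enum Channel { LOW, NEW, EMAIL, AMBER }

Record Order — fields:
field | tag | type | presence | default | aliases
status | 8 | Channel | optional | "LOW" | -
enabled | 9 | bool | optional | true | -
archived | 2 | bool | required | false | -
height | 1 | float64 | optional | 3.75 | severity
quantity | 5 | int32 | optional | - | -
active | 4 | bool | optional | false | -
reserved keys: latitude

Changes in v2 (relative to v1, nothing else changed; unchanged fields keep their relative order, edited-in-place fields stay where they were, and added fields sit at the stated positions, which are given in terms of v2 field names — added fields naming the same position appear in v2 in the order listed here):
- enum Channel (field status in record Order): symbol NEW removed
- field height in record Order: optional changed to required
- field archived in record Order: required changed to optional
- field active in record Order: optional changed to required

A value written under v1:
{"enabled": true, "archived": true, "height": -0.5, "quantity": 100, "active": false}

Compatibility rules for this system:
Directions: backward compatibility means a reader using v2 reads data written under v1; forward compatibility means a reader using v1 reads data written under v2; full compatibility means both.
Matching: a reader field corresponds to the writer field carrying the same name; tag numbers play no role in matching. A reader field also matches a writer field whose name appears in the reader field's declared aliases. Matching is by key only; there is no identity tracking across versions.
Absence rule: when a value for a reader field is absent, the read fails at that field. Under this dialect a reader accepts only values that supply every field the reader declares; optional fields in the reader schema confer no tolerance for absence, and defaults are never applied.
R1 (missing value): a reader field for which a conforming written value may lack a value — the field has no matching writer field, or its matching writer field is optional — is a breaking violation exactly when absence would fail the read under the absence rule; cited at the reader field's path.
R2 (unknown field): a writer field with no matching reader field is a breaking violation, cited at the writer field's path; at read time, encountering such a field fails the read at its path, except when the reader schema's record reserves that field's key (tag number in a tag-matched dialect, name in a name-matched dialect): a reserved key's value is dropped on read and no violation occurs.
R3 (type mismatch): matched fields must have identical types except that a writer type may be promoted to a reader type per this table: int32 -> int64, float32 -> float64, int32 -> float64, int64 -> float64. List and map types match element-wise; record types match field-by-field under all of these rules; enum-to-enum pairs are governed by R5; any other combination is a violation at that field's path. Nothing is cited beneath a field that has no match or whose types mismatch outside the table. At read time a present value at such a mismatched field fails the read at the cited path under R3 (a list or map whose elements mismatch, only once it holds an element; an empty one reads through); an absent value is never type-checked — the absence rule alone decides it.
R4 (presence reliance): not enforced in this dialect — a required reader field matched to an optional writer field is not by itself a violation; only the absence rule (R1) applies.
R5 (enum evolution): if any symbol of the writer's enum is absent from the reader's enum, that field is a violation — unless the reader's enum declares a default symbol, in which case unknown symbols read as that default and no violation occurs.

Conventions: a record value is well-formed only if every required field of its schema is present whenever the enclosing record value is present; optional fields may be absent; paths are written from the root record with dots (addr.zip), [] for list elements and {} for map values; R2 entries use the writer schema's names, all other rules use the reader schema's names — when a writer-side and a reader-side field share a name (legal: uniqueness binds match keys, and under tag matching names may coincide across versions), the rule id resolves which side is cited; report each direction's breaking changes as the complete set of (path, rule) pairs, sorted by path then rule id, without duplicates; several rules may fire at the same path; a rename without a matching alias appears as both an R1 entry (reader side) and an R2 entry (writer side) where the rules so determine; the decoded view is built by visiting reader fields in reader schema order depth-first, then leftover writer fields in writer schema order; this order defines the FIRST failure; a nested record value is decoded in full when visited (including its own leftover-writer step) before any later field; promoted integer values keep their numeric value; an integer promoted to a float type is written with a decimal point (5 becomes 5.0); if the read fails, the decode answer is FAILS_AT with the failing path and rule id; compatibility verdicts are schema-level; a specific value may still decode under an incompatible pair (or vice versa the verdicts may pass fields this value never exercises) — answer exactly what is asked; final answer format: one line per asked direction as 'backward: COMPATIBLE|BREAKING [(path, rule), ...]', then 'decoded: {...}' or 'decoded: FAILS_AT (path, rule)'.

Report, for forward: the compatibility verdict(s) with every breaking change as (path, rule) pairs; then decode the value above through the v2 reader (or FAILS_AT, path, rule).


each type pair in Order: writer, then reader
forward on Order — v1 reading data written by v2:
  status <- status (Channel -> Channel, writer optional)
  enabled <- enabled (bool -> bool, writer optional)
  archived <- archived (bool -> bool, writer optional)
  height <- height (float64 -> float64, writer required)
  quantity <- quantity (int32 -> int32, writer optional)
  active <- active (bool -> bool, writer required)
  violation R1 at archived
  violation R1 at enabled
  violation R1 at quantity
  violation R1 at status
  => forward: BREAKING (4)
decode walk for Order under reader schema v2:
  read fails at status under R1 (no fill)
  => FAILS_AT (status, R1)

forward: BREAKING [(archived, R1), (enabled, R1), (quantity, R1), (status, R1)]; decoded: FAILS_AT (status, R1)


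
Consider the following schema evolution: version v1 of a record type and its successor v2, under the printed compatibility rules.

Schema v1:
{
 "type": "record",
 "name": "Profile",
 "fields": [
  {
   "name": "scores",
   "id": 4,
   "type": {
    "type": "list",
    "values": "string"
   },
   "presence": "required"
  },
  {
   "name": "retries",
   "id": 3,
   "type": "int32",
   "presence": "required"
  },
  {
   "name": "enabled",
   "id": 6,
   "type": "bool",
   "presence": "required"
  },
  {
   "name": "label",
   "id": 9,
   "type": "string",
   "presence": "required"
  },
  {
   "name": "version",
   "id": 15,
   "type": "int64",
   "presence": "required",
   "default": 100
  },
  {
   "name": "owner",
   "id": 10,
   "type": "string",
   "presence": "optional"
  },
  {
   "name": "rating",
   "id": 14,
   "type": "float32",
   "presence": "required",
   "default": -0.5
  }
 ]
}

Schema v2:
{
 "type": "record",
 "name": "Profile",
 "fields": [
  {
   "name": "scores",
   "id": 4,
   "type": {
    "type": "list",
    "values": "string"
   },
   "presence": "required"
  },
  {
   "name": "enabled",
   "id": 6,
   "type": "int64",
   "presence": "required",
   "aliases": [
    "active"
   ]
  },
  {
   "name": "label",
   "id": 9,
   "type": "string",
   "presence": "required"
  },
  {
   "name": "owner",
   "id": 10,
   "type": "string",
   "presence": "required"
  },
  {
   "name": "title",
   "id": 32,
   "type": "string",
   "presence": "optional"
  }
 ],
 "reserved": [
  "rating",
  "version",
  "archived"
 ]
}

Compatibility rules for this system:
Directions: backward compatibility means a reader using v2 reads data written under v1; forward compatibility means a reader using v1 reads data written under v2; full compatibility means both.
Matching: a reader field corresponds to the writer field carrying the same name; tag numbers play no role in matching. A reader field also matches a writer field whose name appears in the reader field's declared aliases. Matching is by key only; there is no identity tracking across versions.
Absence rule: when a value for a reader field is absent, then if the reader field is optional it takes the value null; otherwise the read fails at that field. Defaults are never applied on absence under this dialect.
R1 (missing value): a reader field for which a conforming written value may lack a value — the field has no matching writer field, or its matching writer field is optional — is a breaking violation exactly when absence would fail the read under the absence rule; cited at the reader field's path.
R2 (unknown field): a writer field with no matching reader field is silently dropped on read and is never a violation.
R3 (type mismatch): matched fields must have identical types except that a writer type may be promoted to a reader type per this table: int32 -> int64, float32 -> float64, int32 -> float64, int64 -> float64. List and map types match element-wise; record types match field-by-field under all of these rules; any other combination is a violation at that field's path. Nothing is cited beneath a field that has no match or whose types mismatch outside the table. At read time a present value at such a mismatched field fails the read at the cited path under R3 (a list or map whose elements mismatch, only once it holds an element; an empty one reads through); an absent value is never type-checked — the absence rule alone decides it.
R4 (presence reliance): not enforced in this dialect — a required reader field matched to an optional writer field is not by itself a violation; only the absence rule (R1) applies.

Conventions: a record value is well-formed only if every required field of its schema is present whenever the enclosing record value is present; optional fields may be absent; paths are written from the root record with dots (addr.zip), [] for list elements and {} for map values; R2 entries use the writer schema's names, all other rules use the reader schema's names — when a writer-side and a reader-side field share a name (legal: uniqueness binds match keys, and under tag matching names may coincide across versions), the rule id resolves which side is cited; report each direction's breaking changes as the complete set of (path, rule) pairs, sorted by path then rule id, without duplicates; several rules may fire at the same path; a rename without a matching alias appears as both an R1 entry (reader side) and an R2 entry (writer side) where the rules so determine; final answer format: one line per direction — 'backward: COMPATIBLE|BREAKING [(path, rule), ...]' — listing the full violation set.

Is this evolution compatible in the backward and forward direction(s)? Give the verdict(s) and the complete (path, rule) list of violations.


arrows below run writer -> reader for Profile
backward pass over Profile, reader schema v2, writer schema v1:
  list<string> -> list<string>, writer required: scores aligns to scores
  bool -> int64, writer required: enabled aligns to enabled
  string -> string, writer required: label aligns to label
  string -> string, writer optional: owner aligns to owner
  no writer field matches reader title
  retries (writer side), unknown to reader
  version (writer side), unknown to reader
  rating (writer side), unknown to reader
  rule R3 violated at enabled
  rule R1 violated at owner
  => backward verdict for Profile: BREAKING, 2 violation(s)
forward pass over Profile, reader schema v1, writer schema v2:
  list<string> -> list<string>, writer required: scores aligns to scores
  no writer field matches reader retries
  int64 -> bool, writer required: enabled aligns to enabled
  string -> string, writer required: label aligns to label
  no writer field matches reader version
  string -> string, writer required: owner aligns to owner
  no writer field matches reader rating
  title (writer side), unknown to reader
  rule R3 violated at enabled
  rule R1 violated at rating
  rule R1 violated at retries
  rule R1 violated at version
  => forward verdict for Profile: BREAKING, 4 violation(s)

backward: BREAKING [(enabled, R3), (owner, R1)]; forward: BREAKING [(enabled, R3), (rating, R1), (retries, R1), (version, R1)]


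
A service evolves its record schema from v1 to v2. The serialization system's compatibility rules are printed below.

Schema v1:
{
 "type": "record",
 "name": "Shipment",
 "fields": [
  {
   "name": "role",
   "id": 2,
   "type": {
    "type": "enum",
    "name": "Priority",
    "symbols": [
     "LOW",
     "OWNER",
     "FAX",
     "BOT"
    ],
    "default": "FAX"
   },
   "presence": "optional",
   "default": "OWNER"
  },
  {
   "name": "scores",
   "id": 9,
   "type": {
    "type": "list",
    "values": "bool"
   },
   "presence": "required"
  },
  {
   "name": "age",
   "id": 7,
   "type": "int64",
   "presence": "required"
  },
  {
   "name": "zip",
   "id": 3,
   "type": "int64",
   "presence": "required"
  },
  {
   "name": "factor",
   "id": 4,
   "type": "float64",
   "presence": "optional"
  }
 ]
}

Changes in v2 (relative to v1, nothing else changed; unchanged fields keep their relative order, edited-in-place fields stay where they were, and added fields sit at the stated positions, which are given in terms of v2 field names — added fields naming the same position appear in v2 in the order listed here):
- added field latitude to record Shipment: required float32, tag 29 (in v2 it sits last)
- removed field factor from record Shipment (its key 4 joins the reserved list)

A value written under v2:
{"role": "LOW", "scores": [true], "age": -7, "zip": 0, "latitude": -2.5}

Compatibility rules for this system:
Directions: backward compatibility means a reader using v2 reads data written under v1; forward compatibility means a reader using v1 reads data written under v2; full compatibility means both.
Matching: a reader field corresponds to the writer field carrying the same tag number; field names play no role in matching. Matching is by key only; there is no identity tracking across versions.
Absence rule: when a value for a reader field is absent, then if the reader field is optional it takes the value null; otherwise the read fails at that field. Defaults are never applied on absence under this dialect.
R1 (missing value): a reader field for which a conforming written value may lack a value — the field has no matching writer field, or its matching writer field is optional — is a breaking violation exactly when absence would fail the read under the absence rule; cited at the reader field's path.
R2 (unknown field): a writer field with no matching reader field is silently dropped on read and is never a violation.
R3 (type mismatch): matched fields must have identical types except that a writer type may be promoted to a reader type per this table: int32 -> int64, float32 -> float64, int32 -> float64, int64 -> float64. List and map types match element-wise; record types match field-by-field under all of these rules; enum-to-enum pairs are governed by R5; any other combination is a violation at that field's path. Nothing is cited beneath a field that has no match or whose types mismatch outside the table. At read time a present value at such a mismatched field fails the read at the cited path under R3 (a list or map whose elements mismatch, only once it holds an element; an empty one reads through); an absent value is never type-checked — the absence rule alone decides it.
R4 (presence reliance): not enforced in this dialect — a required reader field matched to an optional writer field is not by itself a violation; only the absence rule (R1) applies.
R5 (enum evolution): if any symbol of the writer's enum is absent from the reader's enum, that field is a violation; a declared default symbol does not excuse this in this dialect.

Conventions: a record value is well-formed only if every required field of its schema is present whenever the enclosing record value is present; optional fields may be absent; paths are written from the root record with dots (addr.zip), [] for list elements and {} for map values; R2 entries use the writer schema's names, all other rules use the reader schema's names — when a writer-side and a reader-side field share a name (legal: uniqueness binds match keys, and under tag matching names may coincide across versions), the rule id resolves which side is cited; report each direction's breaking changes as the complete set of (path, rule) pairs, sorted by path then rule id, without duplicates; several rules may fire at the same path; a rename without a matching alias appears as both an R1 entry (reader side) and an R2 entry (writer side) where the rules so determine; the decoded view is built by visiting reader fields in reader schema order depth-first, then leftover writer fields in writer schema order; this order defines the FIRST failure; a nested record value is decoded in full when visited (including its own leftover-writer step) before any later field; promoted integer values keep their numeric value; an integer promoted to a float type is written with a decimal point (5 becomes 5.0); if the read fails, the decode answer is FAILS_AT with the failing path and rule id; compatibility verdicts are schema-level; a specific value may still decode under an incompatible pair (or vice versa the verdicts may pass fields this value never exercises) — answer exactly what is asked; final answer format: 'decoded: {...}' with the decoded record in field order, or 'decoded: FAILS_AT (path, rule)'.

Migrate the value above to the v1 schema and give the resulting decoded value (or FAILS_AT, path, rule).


decoded: {"role": "LOW", "scores": [true], "age": -7, "zip": 0, "factor": null}

arrows below run writer -> reader for Shipment
decode walk for Shipment under reader schema v1:
  role := "LOW"
  scores := [true]
  age := -7
  zip := 0
  factor := null (not supplied -> null)
  writer latitude: unmatched, discarded
  => decoded: {"role": "LOW", "scores": [true], "age": -7, "zip": 0, "factor": null}
checking off the Shipment differences that do not matter here:
  added field latitude to record Shipment: required float32, tag 29 (in v2 it sits last) -> affects the rule determinations only; this particular Shipment value decodes identically
  removed field factor from record Shipment (its key 4 joins the reserved list) -> fires no rule on Shipment under this dialect and leaves the result unchanged


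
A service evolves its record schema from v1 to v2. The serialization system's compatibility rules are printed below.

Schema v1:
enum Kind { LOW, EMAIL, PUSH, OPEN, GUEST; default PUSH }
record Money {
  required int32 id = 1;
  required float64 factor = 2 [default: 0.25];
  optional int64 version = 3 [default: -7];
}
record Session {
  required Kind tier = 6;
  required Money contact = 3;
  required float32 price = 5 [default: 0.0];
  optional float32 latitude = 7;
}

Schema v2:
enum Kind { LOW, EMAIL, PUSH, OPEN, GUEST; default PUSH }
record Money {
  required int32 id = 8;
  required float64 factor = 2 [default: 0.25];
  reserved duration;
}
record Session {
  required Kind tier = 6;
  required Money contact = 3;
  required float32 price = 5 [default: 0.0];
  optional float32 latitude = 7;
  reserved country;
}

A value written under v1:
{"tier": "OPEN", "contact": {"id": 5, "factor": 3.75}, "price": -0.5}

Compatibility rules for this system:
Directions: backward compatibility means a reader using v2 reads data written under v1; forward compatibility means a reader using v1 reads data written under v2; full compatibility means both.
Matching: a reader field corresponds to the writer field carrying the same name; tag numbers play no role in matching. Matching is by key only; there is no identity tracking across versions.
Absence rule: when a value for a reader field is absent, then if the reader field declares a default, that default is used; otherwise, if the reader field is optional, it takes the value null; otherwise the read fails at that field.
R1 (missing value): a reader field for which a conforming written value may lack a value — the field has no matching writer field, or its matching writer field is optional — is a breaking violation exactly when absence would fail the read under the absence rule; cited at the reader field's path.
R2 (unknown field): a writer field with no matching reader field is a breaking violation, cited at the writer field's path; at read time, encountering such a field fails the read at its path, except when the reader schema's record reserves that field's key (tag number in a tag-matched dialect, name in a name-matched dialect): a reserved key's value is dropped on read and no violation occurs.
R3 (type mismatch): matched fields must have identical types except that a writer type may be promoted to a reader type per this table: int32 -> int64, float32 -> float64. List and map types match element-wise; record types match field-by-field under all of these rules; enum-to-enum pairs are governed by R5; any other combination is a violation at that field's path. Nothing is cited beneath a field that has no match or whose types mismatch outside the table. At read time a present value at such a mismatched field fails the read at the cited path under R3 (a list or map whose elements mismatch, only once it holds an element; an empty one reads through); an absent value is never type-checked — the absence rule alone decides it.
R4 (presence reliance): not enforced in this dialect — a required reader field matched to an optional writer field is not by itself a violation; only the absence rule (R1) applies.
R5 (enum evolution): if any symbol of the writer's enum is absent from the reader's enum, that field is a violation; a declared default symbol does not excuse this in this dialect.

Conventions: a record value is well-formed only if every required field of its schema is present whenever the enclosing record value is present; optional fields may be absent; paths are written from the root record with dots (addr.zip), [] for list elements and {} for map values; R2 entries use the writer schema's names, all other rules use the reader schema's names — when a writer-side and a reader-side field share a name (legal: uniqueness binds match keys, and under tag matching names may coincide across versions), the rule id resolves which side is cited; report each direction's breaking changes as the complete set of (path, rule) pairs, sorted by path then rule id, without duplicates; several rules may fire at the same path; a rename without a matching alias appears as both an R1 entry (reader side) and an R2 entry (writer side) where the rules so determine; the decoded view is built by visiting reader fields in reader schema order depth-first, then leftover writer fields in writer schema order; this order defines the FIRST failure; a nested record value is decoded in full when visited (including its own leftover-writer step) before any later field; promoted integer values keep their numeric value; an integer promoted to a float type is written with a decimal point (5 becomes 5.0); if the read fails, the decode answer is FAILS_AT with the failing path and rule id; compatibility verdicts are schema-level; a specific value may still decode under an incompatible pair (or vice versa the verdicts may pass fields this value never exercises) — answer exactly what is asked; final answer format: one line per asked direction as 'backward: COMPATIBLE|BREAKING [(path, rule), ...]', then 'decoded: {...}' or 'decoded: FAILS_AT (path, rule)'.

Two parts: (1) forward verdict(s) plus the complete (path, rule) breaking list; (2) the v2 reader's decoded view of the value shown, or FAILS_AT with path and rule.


forward: COMPATIBLE []; decoded: {"tier": "OPEN", "contact": {"id": 5, "factor": 3.75}, "price": -0.5, "latitude": null}

arrows below run writer -> reader for Session
forward for Session (reader v1, writer v2):
  Kind -> Kind, writer required: tier aligns to tier
  Money -> Money, writer required: contact aligns to contact
  float32 -> float32, writer required: price aligns to price
  float32 -> float32, writer optional: latitude aligns to latitude
  int32 -> int32, writer required: contact.id aligns to contact.id
  float64 -> float64, writer required: contact.factor aligns to contact.factor
  contact.version has no writer counterpart
  => forward verdict for Session: COMPATIBLE, no violations
migrating the Session value to v2:
  tier := "OPEN"
  contact.id := 5
  contact.factor := 3.75
  price := -0.5
  latitude := null (missing; optional => null)
  => decoded: {"tier": "OPEN", "contact": {"id": 5, "factor": 3.75}, "price": -0.5, "latitude": null}
the other Session changes do not affect what is asked:
  field id in record Money: tag 1 changed to 8 -> inert for the asked Session verdict: nothing fires
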